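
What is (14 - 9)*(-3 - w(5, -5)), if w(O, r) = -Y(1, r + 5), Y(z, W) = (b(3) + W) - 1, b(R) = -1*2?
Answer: -30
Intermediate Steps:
b(R) = -2
Y(z, W) = -3 + W (Y(z, W) = (-2 + W) - 1 = -3 + W)
w(O, r) = -2 - r (w(O, r) = -(-3 + (r + 5)) = -(-3 + (5 + r)) = -(2 + r) = -2 - r)
(14 - 9)*(-3 - w(5, -5)) = (14 - 9)*(-3 - (-2 - 1*(-5))) = 5*(-3 - (-2 + 5)) = 5*(-3 - 1*3) = 5*(-3 - 3) = 5*(-6) = -30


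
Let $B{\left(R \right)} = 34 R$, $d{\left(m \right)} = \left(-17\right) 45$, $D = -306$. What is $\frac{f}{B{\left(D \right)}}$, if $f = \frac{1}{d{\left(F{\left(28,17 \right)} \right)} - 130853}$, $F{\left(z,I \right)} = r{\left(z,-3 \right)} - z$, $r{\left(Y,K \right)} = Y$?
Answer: $\frac{1}{1369353672} \approx 7.3027 \cdot 10^{-10}$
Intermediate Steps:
$F{\left(z,I \right)} = 0$ ($F{\left(z,I \right)} = z - z = 0$)
$d{\left(m \right)} = -765$
$f = - \frac{1}{131618}$ ($f = \frac{1}{-765 - 130853} = \frac{1}{-131618} = - \frac{1}{131618} \approx -7.5977 \cdot 10^{-6}$)
$\frac{f}{B{\left(D \right)}} = - \frac{1}{131618 \cdot 34 \left(-306\right)} = - \frac{1}{131618 \left(-10404\right)} = \left(- \frac{1}{131618}\right) \left(- \frac{1}{10404}\right) = \frac{1}{1369353672}$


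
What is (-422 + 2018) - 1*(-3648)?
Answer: 5244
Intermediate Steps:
(-422 + 2018) - 1*(-3648) = 1596 + 3648 = 5244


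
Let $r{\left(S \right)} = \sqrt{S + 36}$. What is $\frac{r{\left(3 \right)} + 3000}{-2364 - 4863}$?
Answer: $- \frac{1000}{2409} - \frac{\sqrt{39}}{7227} \approx -0.41597$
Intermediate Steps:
$r{\left(S \right)} = \sqrt{36 + S}$
$\frac{r{\left(3 \right)} + 3000}{-2364 - 4863} = \frac{\sqrt{36 + 3} + 3000}{-2364 - 4863} = \frac{\sqrt{39} + 3000}{-7227} = \left(3000 + \sqrt{39}\right) \left(- \frac{1}{7227}\right) = - \frac{1000}{2409} - \frac{\sqrt{39}}{7227}$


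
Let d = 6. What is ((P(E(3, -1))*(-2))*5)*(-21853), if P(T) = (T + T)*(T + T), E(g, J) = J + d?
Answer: 21853000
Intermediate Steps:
E(g, J) = 6 + J (E(g, J) = J + 6 = 6 + J)
P(T) = 4*T² (P(T) = (2*T)*(2*T) = 4*T²)
((P(E(3, -1))*(-2))*5)*(-21853) = (((4*(6 - 1)²)*(-2))*5)*(-21853) = (((4*5²)*(-2))*5)*(-21853) = (((4*25)*(-2))*5)*(-21853) = ((100*(-2))*5)*(-21853) = -200*5*(-21853) = -1000*(-21853) = 21853000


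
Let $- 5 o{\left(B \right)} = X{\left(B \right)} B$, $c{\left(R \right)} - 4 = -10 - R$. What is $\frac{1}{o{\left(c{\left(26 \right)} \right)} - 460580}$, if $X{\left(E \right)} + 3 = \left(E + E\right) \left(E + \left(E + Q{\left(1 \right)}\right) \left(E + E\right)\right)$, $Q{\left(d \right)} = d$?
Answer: $- \frac{5}{6300692} \approx -7.9356 \cdot 10^{-7}$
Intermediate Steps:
$c{\left(R \right)} = -6 - R$ ($c{\left(R \right)} = 4 - \left(10 + R\right) = -6 - R$)
$X{\left(E \right)} = -3 + 2 E \left(E + 2 E \left(1 + E\right)\right)$ ($X{\left(E \right)} = -3 + \left(E + E\right) \left(E + \left(E + 1\right) \left(E + E\right)\right) = -3 + 2 E \left(E + \left(1 + E\right) 2 E\right) = -3 + 2 E \left(E + 2 E \left(1 + E\right)\right)$)
$o{\left(B \right)} = - \frac{B \left(-3 + 4 B^{3} + 6 B^{2}\right)}{5}$ ($o{\left(B \right)} = - \frac{\left(-3 + 4 B^{3} + 6 B^{2}\right) B}{5} = - \frac{B \left(-3 + 4 B^{3} + 6 B^{2}\right)}{5}$)
$\frac{1}{o{\left(c{\left(26 \right)} \right)} - 460580} = \frac{1}{\frac{\left(-6 - 26\right) \left(3 - 6 \left(-6 - 26\right)^{2} - 4 \left(-6 - 26\right)^{3}\right)}{5} - 460580} = \frac{1}{\frac{1}{5} \left(-32\right) \left(3 - 6 \left(-32\right)^{2} - 4 \left(-32\right)^{3}\right) - 460580} = \frac{1}{\frac{1}{5} \left(-32\right) \left(3 - 6144 - -131072\right) - 460580} = \frac{1}{\frac{1}{5} \left(-32\right) \left(3 - 6144 + 131072\right) - 460580} = \frac{1}{\frac{1}{5} \left(-32\right) 124931 - 460580} = \frac{1}{- \frac{3997792}{5} - 460580} = \frac{1}{- \frac{6300692}{5}} = - \frac{5}{6300692}$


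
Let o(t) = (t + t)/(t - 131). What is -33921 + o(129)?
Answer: -34050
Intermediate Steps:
o(t) = 2*t/(-131 + t) (o(t) = (2*t)/(-131 + t) = 2*t/(-131 + t))
-33921 + o(129) = -33921 + 2*129/(-131 + 129) = -33921 + 2*129/(-2) = -33921 + 2*129*(-½) = -33921 - 129 = -34050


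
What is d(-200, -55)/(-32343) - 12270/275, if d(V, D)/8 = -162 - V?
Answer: -79386442/1778865 ≈ -44.628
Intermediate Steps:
d(V, D) = -1296 - 8*V (d(V, D) = 8*(-162 - V) = -1296 - 8*V)
d(-200, -55)/(-32343) - 12270/275 = (-1296 - 8*(-200))/(-32343) - 12270/275 = (-1296 + 1600)*(-1/32343) - 12270*1/275 = 304*(-1/32343) - 2454/55 = -304/32343 - 2454/55 = -79386442/1778865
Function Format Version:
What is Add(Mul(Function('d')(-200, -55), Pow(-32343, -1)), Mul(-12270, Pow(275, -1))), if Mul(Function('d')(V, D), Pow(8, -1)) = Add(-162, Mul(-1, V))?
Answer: Rational(-79386442, 1778865) ≈ -44.628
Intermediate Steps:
Function('d')(V, D) = Add(-1296, Mul(-8, V)) (Function('d')(V, D) = Mul(8, Add(-162, Mul(-1, V))) = Add(-1296, Mul(-8, V)))
Add(Mul(Function('d')(-200, -55), Pow(-32343, -1)), Mul(-12270, Pow(275, -1))) = Add(Mul(Add(-1296, Mul(-8, -200)), Pow(-32343, -1)), Mul(-12270, Pow(275, -1))) = Add(Mul(Add(-1296, 1600), Rational(-1, 32343)), Mul(-12270, Rational(1, 275))) = Add(Mul(304, Rational(-1, 32343)), Rational(-2454, 55)) = Add(Rational(-304, 32343), Rational(-2454, 55)) = Rational(-79386442, 1778865)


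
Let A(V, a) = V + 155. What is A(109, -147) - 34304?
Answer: -34040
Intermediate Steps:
A(V, a) = 155 + V
A(109, -147) - 34304 = (155 + 109) - 34304 = 264 - 34304 = -34040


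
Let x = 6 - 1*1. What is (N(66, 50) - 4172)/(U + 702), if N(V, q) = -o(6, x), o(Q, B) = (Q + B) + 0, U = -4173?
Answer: 47/39 ≈ 1.2051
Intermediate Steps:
x = 5 (x = 6 - 1 = 5)
o(Q, B) = B + Q (o(Q, B) = (B + Q) + 0 = B + Q)
N(V, q) = -11 (N(V, q) = -(5 + 6) = -1*11 = -11)
(N(66, 50) - 4172)/(U + 702) = (-11 - 4172)/(-4173 + 702) = -4183/(-3471) = -4183*(-1/3471) = 47/39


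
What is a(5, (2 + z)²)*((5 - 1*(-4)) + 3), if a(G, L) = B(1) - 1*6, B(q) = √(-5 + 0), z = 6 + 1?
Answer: -72 + 12*I*√5 ≈ -72.0 + 26.833*I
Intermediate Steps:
z = 7
B(q) = I*√5 (B(q) = √(-5) = I*√5)
a(G, L) = -6 + I*√5 (a(G, L) = I*√5 - 1*6 = I*√5 - 6 = -6 + I*√5)
a(5, (2 + z)²)*((5 - 1*(-4)) + 3) = (-6 + I*√5)*((5 - 1*(-4)) + 3) = (-6 + I*√5)*((5 + 4) + 3) = (-6 + I*√5)*(9 + 3) = (-6 + I*√5)*12 = -72 + 12*I*√5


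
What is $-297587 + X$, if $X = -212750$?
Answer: $-510337$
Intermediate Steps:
$-297587 + X = -297587 - 212750 = -510337$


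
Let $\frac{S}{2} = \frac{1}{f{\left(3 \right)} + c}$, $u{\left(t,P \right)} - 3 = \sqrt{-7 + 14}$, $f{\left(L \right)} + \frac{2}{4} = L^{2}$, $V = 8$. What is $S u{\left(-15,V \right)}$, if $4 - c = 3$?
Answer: $\frac{12}{19} + \frac{4 \sqrt{7}}{19} \approx 1.1886$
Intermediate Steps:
$f{\left(L \right)} = - \frac{1}{2} + L^{2}$
$c = 1$ ($c = 4 - 3 = 1$)
$u{\left(t,P \right)} = 3 + \sqrt{7}$ ($u{\left(t,P \right)} = 3 + \sqrt{-7 + 14} = 3 + \sqrt{7}$)
$S = \frac{4}{19}$ ($S = \frac{2}{\left(- \frac{1}{2} + 3^{2}\right) + 1} = \frac{2}{\left(- \frac{1}{2} + 9\right) + 1} = \frac{2}{\frac{17}{2} + 1} = \frac{2}{\frac{19}{2}} = 2 \cdot \frac{2}{19} = \frac{4}{19} \approx 0.21053$)
$S u{\left(-15,V \right)} = \frac{4 \left(3 + \sqrt{7}\right)}{19} = \frac{12}{19} + \frac{4 \sqrt{7}}{19}$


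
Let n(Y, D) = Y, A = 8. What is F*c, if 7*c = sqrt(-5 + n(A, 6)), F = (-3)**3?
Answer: -27*sqrt(3)/7 ≈ -6.6808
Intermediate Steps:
F = -27
c = sqrt(3)/7 (c = sqrt(-5 + 8)/7 = sqrt(3)/7 ≈ 0.24744)
F*c = -27*sqrt(3)/7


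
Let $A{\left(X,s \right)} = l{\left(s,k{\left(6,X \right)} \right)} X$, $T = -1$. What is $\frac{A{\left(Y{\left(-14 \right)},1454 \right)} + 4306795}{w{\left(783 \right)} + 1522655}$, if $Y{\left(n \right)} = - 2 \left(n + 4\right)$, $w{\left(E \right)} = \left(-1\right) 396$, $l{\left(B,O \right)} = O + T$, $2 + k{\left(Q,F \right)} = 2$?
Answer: $\frac{4306775}{1522259} \approx 2.8292$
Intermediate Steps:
$k{\left(Q,F \right)} = 0$ ($k{\left(Q,F \right)} = -2 + 2 = 0$)
$l{\left(B,O \right)} = -1 + O$ ($l{\left(B,O \right)} = O - 1 = -1 + O$)
$w{\left(E \right)} = -396$
$Y{\left(n \right)} = -8 - 2 n$ ($Y{\left(n \right)} = - 2 \left(4 + n\right) = -8 - 2 n$)
$A{\left(X,s \right)} = - X$ ($A{\left(X,s \right)} = \left(-1 + 0\right) X = - X$)
$\frac{A{\left(Y{\left(-14 \right)},1454 \right)} + 4306795}{w{\left(783 \right)} + 1522655} = \frac{- (-8 - -28) + 4306795}{-396 + 1522655} = \frac{- (-8 + 28) + 4306795}{1522259} = \left(\left(-1\right) 20 + 4306795\right) \frac{1}{1522259} = \left(-20 + 4306795\right) \frac{1}{1522259} = 4306775 \cdot \frac{1}{1522259} = \frac{4306775}{1522259}$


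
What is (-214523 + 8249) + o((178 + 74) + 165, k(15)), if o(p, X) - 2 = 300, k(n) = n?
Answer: -205972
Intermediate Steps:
o(p, X) = 302 (o(p, X) = 2 + 300 = 302)
(-214523 + 8249) + o((178 + 74) + 165, k(15)) = (-214523 + 8249) + 302 = -206274 + 302 = -205972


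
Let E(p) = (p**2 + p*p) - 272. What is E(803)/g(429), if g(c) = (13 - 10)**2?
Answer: 429782/3 ≈ 1.4326e+5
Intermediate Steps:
g(c) = 9 (g(c) = 3**2 = 9)
E(p) = -272 + 2*p**2 (E(p) = (p**2 + p**2) - 272 = 2*p**2 - 272 = -272 + 2*p**2)
E(803)/g(429) = (-272 + 2*803**2)/9 = (-272 + 2*644809)*(1/9) = (-272 + 1289618)*(1/9) = 1289346*(1/9) = 429782/3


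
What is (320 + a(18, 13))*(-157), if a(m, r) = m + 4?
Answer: -53694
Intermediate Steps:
a(m, r) = 4 + m
(320 + a(18, 13))*(-157) = (320 + (4 + 18))*(-157) = (320 + 22)*(-157) = 342*(-157) = -53694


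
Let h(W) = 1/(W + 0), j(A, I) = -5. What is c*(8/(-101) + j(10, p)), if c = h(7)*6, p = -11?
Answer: -3078/707 ≈ -4.3536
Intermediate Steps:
h(W) = 1/W
c = 6/7 ≈ 0.85714
c*(8/(-101) + j(10, p)) = 6*(8/(-101) - 5)/7 = 6*(8*(-1/101) - 5)/7 = 6*(-8/101 - 5)/7 = (6/7)*(-513/101) = -3078/707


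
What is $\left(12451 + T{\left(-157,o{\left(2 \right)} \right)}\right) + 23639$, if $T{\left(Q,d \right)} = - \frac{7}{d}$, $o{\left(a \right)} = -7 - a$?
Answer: $\frac{324817}{9} \approx 36091.0$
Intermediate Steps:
$\left(12451 + T{\left(-157,o{\left(2 \right)} \right)}\right) + 23639 = \left(12451 - \frac{7}{-7 - 2}\right) + 23639 = \left(12451 - \frac{7}{-9}\right) + 23639 = \left(12451 - - \frac{7}{9}\right) + 23639 = \left(12451 + \frac{7}{9}\right) + 23639 = \frac{112066}{9} + 23639 = \frac{324817}{9}$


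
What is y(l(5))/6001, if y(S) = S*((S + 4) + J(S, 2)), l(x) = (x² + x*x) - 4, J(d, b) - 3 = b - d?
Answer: 414/6001 ≈ 0.068988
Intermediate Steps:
J(d, b) = 3 + b - d (J(d, b) = 3 + (b - d) = 3 + b - d)
l(x) = -4 + 2*x² (l(x) = (x² + x²) - 4 = 2*x² - 4 = -4 + 2*x²)
y(S) = 9*S (y(S) = S*((S + 4) + (3 + 2 - S)) = S*((4 + S) + (5 - S)) = S*9 = 9*S)
y(l(5))/6001 = (9*(-4 + 2*5²))/6001 = (9*(-4 + 2*25))*(1/6001) = (9*(-4 + 50))*(1/6001) = (9*46)*(1/6001) = 414*(1/6001) = 414/6001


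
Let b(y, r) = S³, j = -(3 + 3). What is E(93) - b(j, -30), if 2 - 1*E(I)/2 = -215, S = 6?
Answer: 218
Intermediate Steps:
j = -6 (j = -1*6 = -6)
E(I) = 434 (E(I) = 4 - 2*(-215) = 4 + 430 = 434)
b(y, r) = 216 (b(y, r) = 6³ = 216)
E(93) - b(j, -30) = 434 - 1*216 = 434 - 216 = 218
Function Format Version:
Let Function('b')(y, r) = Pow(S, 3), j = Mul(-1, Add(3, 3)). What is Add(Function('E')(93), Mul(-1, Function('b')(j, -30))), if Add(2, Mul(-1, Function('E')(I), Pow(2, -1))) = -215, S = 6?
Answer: 218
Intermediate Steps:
j = -6 (j = Mul(-1, 6) = -6)
Function('E')(I) = 434 (Function('E')(I) = Add(4, Mul(-2, -215)) = Add(4, 430) = 434)
Function('b')(y, r) = 216 (Function('b')(y, r) = Pow(6, 3) = 216)
Add(Function('E')(93), Mul(-1, Function('b')(j, -30))) = Add(434, Mul(-1, 216)) = Add(434, -216) = 218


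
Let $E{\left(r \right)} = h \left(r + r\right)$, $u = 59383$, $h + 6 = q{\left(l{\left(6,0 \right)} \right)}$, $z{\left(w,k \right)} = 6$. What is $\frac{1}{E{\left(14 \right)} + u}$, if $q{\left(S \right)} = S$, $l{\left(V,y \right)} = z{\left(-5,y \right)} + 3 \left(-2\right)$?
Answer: $\frac{1}{59215} \approx 1.6888 \cdot 10^{-5}$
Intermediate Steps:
$l{\left(V,y \right)} = 0$ ($l{\left(V,y \right)} = 6 + 3 \left(-2\right) = 6 - 6 = 0$)
$h = -6$ ($h = -6 + 0 = -6$)
$E{\left(r \right)} = - 12 r$ ($E{\left(r \right)} = - 6 \left(r + r\right) = - 6 \cdot 2 r = - 12 r$)
$\frac{1}{E{\left(14 \right)} + u} = \frac{1}{\left(-12\right) 14 + 59383} = \frac{1}{-168 + 59383} = \frac{1}{59215}$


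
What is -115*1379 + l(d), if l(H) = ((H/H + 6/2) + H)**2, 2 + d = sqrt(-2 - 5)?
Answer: -158588 + 4*I*sqrt(7) ≈ -1.5859e+5 + 10.583*I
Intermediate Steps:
d = -2 + I*sqrt(7) (d = -2 + sqrt(-2 - 5) = -2 + sqrt(-7) = -2 + I*sqrt(7) ≈ -2.0 + 2.6458*I)
l(H) = (4 + H)**2 (l(H) = ((1 + 6*(1/2)) + H)**2 = ((1 + 3) + H)**2 = (4 + H)**2)
-115*1379 + l(d) = -115*1379 + (4 + (-2 + I*sqrt(7)))**2 = -158585 + (2 + I*sqrt(7))**2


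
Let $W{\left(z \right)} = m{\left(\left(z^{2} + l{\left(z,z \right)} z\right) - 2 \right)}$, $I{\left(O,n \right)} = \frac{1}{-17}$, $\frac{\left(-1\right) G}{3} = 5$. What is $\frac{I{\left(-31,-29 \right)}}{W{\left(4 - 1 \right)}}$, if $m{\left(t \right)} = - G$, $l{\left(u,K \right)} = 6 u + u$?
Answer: $- \frac{1}{255} \approx -0.0039216$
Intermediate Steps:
$l{\left(u,K \right)} = 7 u$
$G = -15$ ($G = \left(-3\right) 5 = -15$)
$I{\left(O,n \right)} = - \frac{1}{17}$
$m{\left(t \right)} = 15$ ($m{\left(t \right)} = \left(-1\right) \left(-15\right) = 15$)
$W{\left(z \right)} = 15$
$\frac{I{\left(-31,-29 \right)}}{W{\left(4 - 1 \right)}} = - \frac{1}{17 \cdot 15} = \left(- \frac{1}{17}\right) \frac{1}{15} = - \frac{1}{255}$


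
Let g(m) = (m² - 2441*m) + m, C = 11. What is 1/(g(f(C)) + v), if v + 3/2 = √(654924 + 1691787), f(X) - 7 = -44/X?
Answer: -9750/68167927 - 4*√2346711/204503781 ≈ -0.00017299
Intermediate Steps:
f(X) = 7 - 44/X
v = -3/2 + √2346711 (v = -3/2 + √(654924 + 1691787) = -3/2 + √2346711 ≈ 1530.4)
g(m) = m² - 2440*m
1/(g(f(C)) + v) = 1/((7 - 44/11)*(-2440 + (7 - 44/11)) + (-3/2 + √2346711)) = 1/((7 - 44*1/11)*(-2440 + (7 - 44*1/11)) + (-3/2 + √2346711)) = 1/((7 - 4)*(-2440 + (7 - 4)) + (-3/2 + √2346711)) = 1/(3*(-2440 + 3) + (-3/2 + √2346711)) = 1/(3*(-2437) + (-3/2 + √2346711)) = 1/(-7311 + (-3/2 + √2346711)) = 1/(-14625/2 + √2346711)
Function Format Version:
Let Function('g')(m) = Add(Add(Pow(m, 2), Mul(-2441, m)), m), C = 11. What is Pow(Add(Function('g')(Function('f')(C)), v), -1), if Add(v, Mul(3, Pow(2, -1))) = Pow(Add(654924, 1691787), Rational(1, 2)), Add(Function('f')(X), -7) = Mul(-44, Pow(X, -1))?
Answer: Add(Rational(-9750, 68167927), Mul(Rational(-4, 204503781), Pow(2346711, Rational(1, 2)))) ≈ -0.00017299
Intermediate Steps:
Function('f')(X) = Add(7, Mul(-44, Pow(X, -1)))
v = Add(Rational(-3, 2), Pow(2346711, Rational(1, 2))) (v = Add(Rational(-3, 2), Pow(Add(654924, 1691787), Rational(1, 2))) = Add(Rational(-3, 2), Pow(2346711, Rational(1, 2))) ≈ 1530.4)
Function('g')(m) = Add(Pow(m, 2), Mul(-2440, m))
Pow(Add(Function('g')(Function('f')(C)), v), -1) = Pow(Add(Mul(Add(7, Mul(-44, Pow(11, -1))), Add(-2440, Add(7, Mul(-44, Pow(11, -1))))), Add(Rational(-3, 2), Pow(2346711, Rational(1, 2)))), -1) = Pow(Add(Mul(Add(7, Mul(-44, Rational(1, 11))), Add(-2440, Add(7, Mul(-44, Rational(1, 11))))), Add(Rational(-3, 2), Pow(2346711, Rational(1, 2)))), -1) = Pow(Add(Mul(Add(7, -4), Add(-2440, Add(7, -4))), Add(Rational(-3, 2), Pow(2346711, Rational(1, 2)))), -1) = Pow(Add(Mul(3, Add(-2440, 3)), Add(Rational(-3, 2), Pow(2346711, Rational(1, 2)))), -1) = Pow(Add(Mul(3, -2437), Add(Rational(-3, 2), Pow(2346711, Rational(1, 2)))), -1) = Pow(Add(-7311, Add(Rational(-3, 2), Pow(2346711, Rational(1, 2)))), -1) = Pow(Add(Rational(-14625, 2), Pow(2346711, Rational(1, 2))), -1)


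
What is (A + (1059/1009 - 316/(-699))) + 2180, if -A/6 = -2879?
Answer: 13721790199/705291 ≈ 19456.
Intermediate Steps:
A = 17274 (A = -6*(-2879) = 17274)
(A + (1059/1009 - 316/(-699))) + 2180 = (17274 + (1059/1009 - 316/(-699))) + 2180 = (17274 + (1059*(1/1009) - 316*(-1/699))) + 2180 = (17274 + (1059/1009 + 316/699)) + 2180 = (17274 + 1059085/705291) + 2180 = 12184255819/705291 + 2180 = 13721790199/705291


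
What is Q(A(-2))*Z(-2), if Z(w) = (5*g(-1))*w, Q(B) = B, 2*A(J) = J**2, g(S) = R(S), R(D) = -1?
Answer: 20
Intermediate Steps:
g(S) = -1
A(J) = J**2/2
Z(w) = -5*w (Z(w) = (5*(-1))*w = -5*w)
Q(A(-2))*Z(-2) = ((1/2)*(-2)**2)*(-5*(-2)) = ((1/2)*4)*10 = 2*10 = 20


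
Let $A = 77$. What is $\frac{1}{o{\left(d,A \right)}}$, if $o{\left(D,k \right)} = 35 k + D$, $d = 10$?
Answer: $\frac{1}{2705} \approx 0.00036969$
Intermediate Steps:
$o{\left(D,k \right)} = D + 35 k$
$\frac{1}{o{\left(d,A \right)}} = \frac{1}{10 + 35 \cdot 77} = \frac{1}{10 + 2695} = \frac{1}{2705}$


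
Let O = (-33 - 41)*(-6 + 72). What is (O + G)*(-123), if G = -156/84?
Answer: 4206723/7 ≈ 6.0096e+5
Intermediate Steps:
G = -13/7 (G = -156*1/84 = -13/7 ≈ -1.8571)
O = -4884 (O = -74*66 = -4884)
(O + G)*(-123) = (-4884 - 13/7)*(-123) = -34201/7*(-123) = 4206723/7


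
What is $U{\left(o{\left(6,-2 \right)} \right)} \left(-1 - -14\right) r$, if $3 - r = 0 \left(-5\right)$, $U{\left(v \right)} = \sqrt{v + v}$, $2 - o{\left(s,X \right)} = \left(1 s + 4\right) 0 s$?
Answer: $78$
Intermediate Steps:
$o{\left(s,X \right)} = 2$ ($o{\left(s,X \right)} = 2 - \left(1 s + 4\right) 0 s = 2 - \left(s + 4\right) 0 s = 2 - \left(4 + s\right) 0 s = 2 - 0 s = 2 - 0 = 2 + 0 = 2$)
$U{\left(v \right)} = \sqrt{2} \sqrt{v}$ ($U{\left(v \right)} = \sqrt{2 v} = \sqrt{2} \sqrt{v}$)
$r = 3$ ($r = 3 - 0 \left(-5\right) = 3 - 0 = 3 + 0 = 3$)
$U{\left(o{\left(6,-2 \right)} \right)} \left(-1 - -14\right) r = \sqrt{2} \sqrt{2} \left(-1 - -14\right) 3 = 2 \left(-1 + 14\right) 3 = 2 \cdot 13 \cdot 3 = 26 \cdot 3 = 78$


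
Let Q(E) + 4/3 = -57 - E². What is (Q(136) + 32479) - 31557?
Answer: -52897/3 ≈ -17632.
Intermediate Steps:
Q(E) = -175/3 - E² (Q(E) = -4/3 + (-57 - E²) = -175/3 - E²)
(Q(136) + 32479) - 31557 = ((-175/3 - 1*136²) + 32479) - 31557 = ((-175/3 - 1*18496) + 32479) - 31557 = ((-175/3 - 18496) + 32479) - 31557 = (-55663/3 + 32479) - 31557 = 41774/3 - 31557 = -52897/3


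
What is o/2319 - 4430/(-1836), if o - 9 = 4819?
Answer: 3189563/709614 ≈ 4.4948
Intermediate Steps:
o = 4828 (o = 9 + 4819 = 4828)
o/2319 - 4430/(-1836) = 4828/2319 - 4430/(-1836) = 4828*(1/2319) - 4430*(-1/1836) = 4828/2319 + 2215/918 = 3189563/709614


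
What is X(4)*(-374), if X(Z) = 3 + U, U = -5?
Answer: 748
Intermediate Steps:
X(Z) = -2 (X(Z) = 3 - 5 = -2)
X(4)*(-374) = -2*(-374) = 748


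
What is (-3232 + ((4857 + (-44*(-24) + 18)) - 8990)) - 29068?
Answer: -35359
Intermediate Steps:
(-3232 + ((4857 + (-44*(-24) + 18)) - 8990)) - 29068 = (-3232 + ((4857 + (1056 + 18)) - 8990)) - 29068 = (-3232 + ((4857 + 1074) - 8990)) - 29068 = (-3232 + (5931 - 8990)) - 29068 = (-3232 - 3059) - 29068 = -6291 - 29068 = -35359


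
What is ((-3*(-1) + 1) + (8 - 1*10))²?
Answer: 4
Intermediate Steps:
((-3*(-1) + 1) + (8 - 1*10))² = ((3 + 1) + (8 - 10))² = (4 - 2)² = 2² = 4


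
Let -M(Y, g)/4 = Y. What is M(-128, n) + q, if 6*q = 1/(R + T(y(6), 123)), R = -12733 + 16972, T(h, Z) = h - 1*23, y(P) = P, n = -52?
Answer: 12969985/25332 ≈ 512.00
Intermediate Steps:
M(Y, g) = -4*Y
T(h, Z) = -23 + h (T(h, Z) = h - 23 = -23 + h)
R = 4239
q = 1/25332 (q = 1/(6*(4239 + (-23 + 6))) = 1/(6*(4239 - 17)) = (1/6)/4222 = (1/6)*(1/4222) = 1/25332 ≈ 3.9476e-5)
M(-128, n) + q = -4*(-128) + 1/25332 = 512 + 1/25332 = 12969985/25332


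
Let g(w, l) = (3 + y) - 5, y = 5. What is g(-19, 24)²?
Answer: 9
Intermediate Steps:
g(w, l) = 3 (g(w, l) = (3 + 5) - 5 = 8 - 5 = 3)
g(-19, 24)² = 3² = 9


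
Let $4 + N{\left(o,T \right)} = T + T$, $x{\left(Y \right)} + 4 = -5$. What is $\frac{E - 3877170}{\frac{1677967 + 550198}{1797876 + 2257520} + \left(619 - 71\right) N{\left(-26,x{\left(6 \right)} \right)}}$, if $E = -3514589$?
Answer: $\frac{29976509881564}{48889626011} \approx 613.15$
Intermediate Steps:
$x{\left(Y \right)} = -9$ ($x{\left(Y \right)} = -4 - 5 = -9$)
$N{\left(o,T \right)} = -4 + 2 T$ ($N{\left(o,T \right)} = -4 + \left(T + T\right) = -4 + 2 T$)
$\frac{E - 3877170}{\frac{1677967 + 550198}{1797876 + 2257520} + \left(619 - 71\right) N{\left(-26,x{\left(6 \right)} \right)}} = \frac{-3514589 - 3877170}{\frac{1677967 + 550198}{1797876 + 2257520} + \left(619 - 71\right) \left(-4 + 2 \left(-9\right)\right)} = - \frac{7391759}{\frac{2228165}{4055396} + 548 \left(-4 - 18\right)} = - \frac{7391759}{2228165 \cdot \frac{1}{4055396} + 548 \left(-22\right)} = - \frac{7391759}{\frac{2228165}{4055396} - 12056} = - \frac{7391759}{- \frac{48889626011}{4055396}} = \left(-7391759\right) \left(- \frac{4055396}{48889626011}\right) = \frac{29976509881564}{48889626011}$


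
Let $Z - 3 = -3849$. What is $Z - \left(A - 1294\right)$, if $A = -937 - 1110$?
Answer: $-505$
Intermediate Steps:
$Z = -3846$ ($Z = 3 - 3849 = -3846$)
$A = -2047$
$Z - \left(A - 1294\right) = -3846 - \left(-2047 - 1294\right) = -3846 - -3341 = -3846 + 3341 = -505$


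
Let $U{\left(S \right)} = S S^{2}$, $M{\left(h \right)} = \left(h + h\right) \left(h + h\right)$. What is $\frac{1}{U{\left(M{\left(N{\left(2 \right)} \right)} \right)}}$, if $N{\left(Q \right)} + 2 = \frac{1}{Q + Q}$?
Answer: $\frac{64}{117649} \approx 0.00054399$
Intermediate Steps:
$N{\left(Q \right)} = -2 + \frac{1}{2 Q}$ ($N{\left(Q \right)} = -2 + \frac{1}{Q + Q} = -2 + \frac{1}{2 Q}$)
$M{\left(h \right)} = 4 h^{2}$ ($M{\left(h \right)} = 2 h 2 h = 4 h^{2}$)
$U{\left(S \right)} = S^{3}$
$\frac{1}{U{\left(M{\left(N{\left(2 \right)} \right)} \right)}} = \frac{1}{\left(4 \left(-2 + \frac{1}{2 \cdot 2}\right)^{2}\right)^{3}} = \frac{1}{\left(4 \left(-2 + \frac{1}{2} \cdot \frac{1}{2}\right)^{2}\right)^{3}} = \frac{1}{\left(4 \left(-2 + \frac{1}{4}\right)^{2}\right)^{3}} = \frac{1}{\left(4 \left(- \frac{7}{4}\right)^{2}\right)^{3}} = \frac{1}{\left(4 \cdot \frac{49}{16}\right)^{3}} = \frac{1}{\left(\frac{49}{4}\right)^{3}} = \frac{1}{\frac{117649}{64}} = \frac{64}{117649}$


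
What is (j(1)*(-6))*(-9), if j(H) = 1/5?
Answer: 54/5 ≈ 10.800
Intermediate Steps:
j(H) = ⅕
(j(1)*(-6))*(-9) = ((⅕)*(-6))*(-9) = -6/5*(-9) = 54/5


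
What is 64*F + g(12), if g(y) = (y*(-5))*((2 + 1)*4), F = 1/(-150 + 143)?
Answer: -5104/7 ≈ -729.14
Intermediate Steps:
F = -1/7 (F = 1/(-7) = -1/7 ≈ -0.14286)
g(y) = -60*y (g(y) = (-5*y)*(3*4) = -5*y*12 = -60*y)
64*F + g(12) = 64*(-1/7) - 60*12 = -64/7 - 720 = -5104/7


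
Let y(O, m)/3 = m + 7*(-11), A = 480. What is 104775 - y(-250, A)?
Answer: 103566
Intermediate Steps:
y(O, m) = -231 + 3*m (y(O, m) = 3*(m + 7*(-11)) = 3*(m - 77) = 3*(-77 + m) = -231 + 3*m)
104775 - y(-250, A) = 104775 - (-231 + 3*480) = 104775 - (-231 + 1440) = 104775 - 1*1209 = 104775 - 1209 = 103566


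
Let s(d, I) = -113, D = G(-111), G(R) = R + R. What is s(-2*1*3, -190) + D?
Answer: -335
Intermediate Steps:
G(R) = 2*R
D = -222 (D = 2*(-111) = -222)
s(-2*1*3, -190) + D = -113 - 222 = -335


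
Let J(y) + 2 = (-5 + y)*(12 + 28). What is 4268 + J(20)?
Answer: 4866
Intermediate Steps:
J(y) = -202 + 40*y (J(y) = -2 + (-5 + y)*(12 + 28) = -2 + (-5 + y)*40 = -2 + (-200 + 40*y) = -202 + 40*y)
4268 + J(20) = 4268 + (-202 + 40*20) = 4268 + (-202 + 800) = 4268 + 598 = 4866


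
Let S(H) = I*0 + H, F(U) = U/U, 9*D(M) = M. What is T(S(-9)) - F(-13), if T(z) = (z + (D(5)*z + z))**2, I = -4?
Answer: 528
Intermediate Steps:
D(M) = M/9
F(U) = 1
S(H) = H (S(H) = -4*0 + H = 0 + H = H)
T(z) = 529*z**2/81 (T(z) = (z + (((1/9)*5)*z + z))**2 = (z + (5*z/9 + z))**2 = (z + 14*z/9)**2 = (23*z/9)**2 = 529*z**2/81)
T(S(-9)) - F(-13) = (529/81)*(-9)**2 - 1*1 = (529/81)*81 - 1 = 529 - 1 = 528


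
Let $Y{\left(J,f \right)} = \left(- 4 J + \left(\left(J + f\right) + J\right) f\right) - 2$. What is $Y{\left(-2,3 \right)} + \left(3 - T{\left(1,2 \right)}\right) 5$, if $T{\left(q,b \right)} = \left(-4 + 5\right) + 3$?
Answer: $-2$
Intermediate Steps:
$T{\left(q,b \right)} = 4$ ($T{\left(q,b \right)} = 1 + 3 = 4$)
$Y{\left(J,f \right)} = -2 - 4 J + f \left(f + 2 J\right)$ ($Y{\left(J,f \right)} = \left(- 4 J + \left(f + 2 J\right) f\right) - 2 = \left(- 4 J + f \left(f + 2 J\right)\right) - 2 = -2 - 4 J + f \left(f + 2 J\right)$)
$Y{\left(-2,3 \right)} + \left(3 - T{\left(1,2 \right)}\right) 5 = \left(-2 + 3^{2} - -8 + 2 \left(-2\right) 3\right) + \left(3 - 4\right) 5 = \left(-2 + 9 + 8 - 12\right) + \left(3 - 4\right) 5 = 3 - 5 = -2$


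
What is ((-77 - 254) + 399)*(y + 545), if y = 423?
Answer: 65824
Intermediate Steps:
((-77 - 254) + 399)*(y + 545) = ((-77 - 254) + 399)*(423 + 545) = (-331 + 399)*968 = 68*968 = 65824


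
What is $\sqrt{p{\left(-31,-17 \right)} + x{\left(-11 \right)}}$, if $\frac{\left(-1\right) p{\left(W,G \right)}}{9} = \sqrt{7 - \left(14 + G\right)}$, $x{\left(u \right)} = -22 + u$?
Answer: $\sqrt{-33 - 9 \sqrt{10}} \approx 7.8397 i$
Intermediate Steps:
$p{\left(W,G \right)} = - 9 \sqrt{-7 - G}$ ($p{\left(W,G \right)} = - 9 \sqrt{7 - \left(14 + G\right)} = - 9 \sqrt{-7 - G}$)
$\sqrt{p{\left(-31,-17 \right)} + x{\left(-11 \right)}} = \sqrt{- 9 \sqrt{-7 - -17} - 33} = \sqrt{- 9 \sqrt{-7 + 17} - 33} = \sqrt{- 9 \sqrt{10} - 33} = \sqrt{-33 - 9 \sqrt{10}}$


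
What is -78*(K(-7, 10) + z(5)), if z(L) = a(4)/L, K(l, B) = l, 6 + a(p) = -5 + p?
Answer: 3276/5 ≈ 655.20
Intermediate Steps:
a(p) = -11 + p (a(p) = -6 + (-5 + p) = -11 + p)
z(L) = -7/L (z(L) = (-11 + 4)/L = -7/L)
-78*(K(-7, 10) + z(5)) = -78*(-7 - 7/5) = -78*(-42/5) = 3276/5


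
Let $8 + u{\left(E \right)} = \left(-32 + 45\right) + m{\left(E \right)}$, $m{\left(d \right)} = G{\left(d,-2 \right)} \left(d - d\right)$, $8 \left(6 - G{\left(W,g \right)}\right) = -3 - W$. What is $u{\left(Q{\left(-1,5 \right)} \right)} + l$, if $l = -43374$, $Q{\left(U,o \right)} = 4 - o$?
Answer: $-43369$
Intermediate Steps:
$G{\left(W,g \right)} = \frac{51}{8} + \frac{W}{8}$ ($G{\left(W,g \right)} = 6 - \frac{-3 - W}{8} = 6 + \left(\frac{3}{8} + \frac{W}{8}\right) = \frac{51}{8} + \frac{W}{8}$)
$m{\left(d \right)} = 0$ ($m{\left(d \right)} = \left(\frac{51}{8} + \frac{d}{8}\right) \left(d - d\right) = \left(\frac{51}{8} + \frac{d}{8}\right) 0 = 0$)
$u{\left(E \right)} = 5$ ($u{\left(E \right)} = -8 + \left(\left(-32 + 45\right) + 0\right) = -8 + \left(13 + 0\right) = -8 + 13 = 5$)
$u{\left(Q{\left(-1,5 \right)} \right)} + l = 5 - 43374 = -43369$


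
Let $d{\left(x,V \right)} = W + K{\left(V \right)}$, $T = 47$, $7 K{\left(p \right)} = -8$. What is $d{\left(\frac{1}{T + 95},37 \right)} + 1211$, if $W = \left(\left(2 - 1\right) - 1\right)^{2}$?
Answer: $\frac{8469}{7} \approx 1209.9$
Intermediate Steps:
$K{\left(p \right)} = - \frac{8}{7}$ ($K{\left(p \right)} = \frac{1}{7} \left(-8\right) = - \frac{8}{7}$)
$W = 0$ ($W = \left(1 - 1\right)^{2} = 0^{2} = 0$)
$d{\left(x,V \right)} = - \frac{8}{7}$ ($d{\left(x,V \right)} = 0 - \frac{8}{7} = - \frac{8}{7}$)
$d{\left(\frac{1}{T + 95},37 \right)} + 1211 = - \frac{8}{7} + 1211 = \frac{8469}{7}$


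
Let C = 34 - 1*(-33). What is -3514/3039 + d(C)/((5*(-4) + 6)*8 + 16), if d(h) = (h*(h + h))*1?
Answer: -1534527/16208 ≈ -94.677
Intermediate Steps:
C = 67 (C = 34 + 33 = 67)
d(h) = 2*h² (d(h) = (h*(2*h))*1 = (2*h²)*1 = 2*h²)
-3514/3039 + d(C)/((5*(-4) + 6)*8 + 16) = -3514/3039 + (2*67²)/((5*(-4) + 6)*8 + 16) = -3514*1/3039 + (2*4489)/((-20 + 6)*8 + 16) = -3514/3039 + 8978/(-14*8 + 16) = -3514/3039 + 8978/(-112 + 16) = -3514/3039 + 8978/(-96) = -3514/3039 + 8978*(-1/96) = -3514/3039 - 4489/48 = -1534527/16208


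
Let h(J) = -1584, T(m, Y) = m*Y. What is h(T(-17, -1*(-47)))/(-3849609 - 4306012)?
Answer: 1584/8155621 ≈ 0.00019422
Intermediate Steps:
T(m, Y) = Y*m
h(T(-17, -1*(-47)))/(-3849609 - 4306012) = -1584/(-3849609 - 4306012) = -1584/(-8155621) = -1584*(-1/8155621) = 1584/8155621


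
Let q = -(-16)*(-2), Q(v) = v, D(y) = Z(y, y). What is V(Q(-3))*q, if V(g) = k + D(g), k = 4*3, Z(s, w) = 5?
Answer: -544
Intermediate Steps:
D(y) = 5
k = 12
V(g) = 17 (V(g) = 12 + 5 = 17)
q = -32 (q = -4*8 = -32)
V(Q(-3))*q = 17*(-32) = -544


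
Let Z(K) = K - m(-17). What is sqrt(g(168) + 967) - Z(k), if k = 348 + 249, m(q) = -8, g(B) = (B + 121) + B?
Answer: -605 + 4*sqrt(89) ≈ -567.26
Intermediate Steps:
g(B) = 121 + 2*B (g(B) = (121 + B) + B = 121 + 2*B)
k = 597
Z(K) = 8 + K (Z(K) = K - 1*(-8) = K + 8 = 8 + K)
sqrt(g(168) + 967) - Z(k) = sqrt((121 + 2*168) + 967) - (8 + 597) = sqrt((121 + 336) + 967) - 1*605 = sqrt(457 + 967) - 605 = sqrt(1424) - 605 = 4*sqrt(89) - 605 = -605 + 4*sqrt(89)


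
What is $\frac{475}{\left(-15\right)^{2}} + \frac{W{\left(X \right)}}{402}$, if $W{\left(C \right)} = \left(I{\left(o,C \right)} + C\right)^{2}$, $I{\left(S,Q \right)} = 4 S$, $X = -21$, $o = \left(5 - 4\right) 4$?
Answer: $\frac{2621}{1206} \approx 2.1733$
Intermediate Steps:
$o = 4$ ($o = 1 \cdot 4 = 4$)
$W{\left(C \right)} = \left(16 + C\right)^{2}$ ($W{\left(C \right)} = \left(4 \cdot 4 + C\right)^{2} = \left(16 + C\right)^{2}$)
$\frac{475}{\left(-15\right)^{2}} + \frac{W{\left(X \right)}}{402} = \frac{475}{\left(-15\right)^{2}} + \frac{\left(16 - 21\right)^{2}}{402} = \frac{475}{225} + \left(-5\right)^{2} \cdot \frac{1}{402} = 475 \cdot \frac{1}{225} + 25 \cdot \frac{1}{402} = \frac{19}{9} + \frac{25}{402} = \frac{2621}{1206}$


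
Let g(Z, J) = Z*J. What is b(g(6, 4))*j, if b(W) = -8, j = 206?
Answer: -1648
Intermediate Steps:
g(Z, J) = J*Z
b(g(6, 4))*j = -8*206 = -1648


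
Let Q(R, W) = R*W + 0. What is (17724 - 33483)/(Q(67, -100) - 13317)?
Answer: 15759/20017 ≈ 0.78728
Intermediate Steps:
Q(R, W) = R*W
(17724 - 33483)/(Q(67, -100) - 13317) = (17724 - 33483)/(67*(-100) - 13317) = -15759/(-6700 - 13317) = -15759/(-20017) = -15759*(-1/20017) = 15759/20017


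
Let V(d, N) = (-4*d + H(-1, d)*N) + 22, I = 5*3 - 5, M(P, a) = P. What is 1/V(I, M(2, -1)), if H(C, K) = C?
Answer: -1/20 ≈ -0.050000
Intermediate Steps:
I = 10 (I = 15 - 5 = 10)
V(d, N) = 22 - N - 4*d (V(d, N) = (-4*d - N) + 22 = (-N - 4*d) + 22 = 22 - N - 4*d)
1/V(I, M(2, -1)) = 1/(22 - 1*2 - 4*10) = 1/(22 - 2 - 40) = 1/(-20) = -1/20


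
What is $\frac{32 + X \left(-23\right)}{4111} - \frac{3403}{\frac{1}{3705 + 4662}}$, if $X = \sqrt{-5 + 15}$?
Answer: $- \frac{117052095979}{4111} - \frac{23 \sqrt{10}}{4111} \approx -2.8473 \cdot 10^{7}$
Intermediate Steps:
$X = \sqrt{10} \approx 3.1623$
$\frac{32 + X \left(-23\right)}{4111} - \frac{3403}{\frac{1}{3705 + 4662}} = \frac{32 + \sqrt{10} \left(-23\right)}{4111} - \frac{3403}{\frac{1}{3705 + 4662}} = \left(32 - 23 \sqrt{10}\right) \frac{1}{4111} - \frac{3403}{\frac{1}{8367}} = \left(\frac{32}{4111} - \frac{23 \sqrt{10}}{4111}\right) - 3403 \frac{1}{\frac{1}{8367}} = \left(\frac{32}{4111} - \frac{23 \sqrt{10}}{4111}\right) - 28472901 = - \frac{117052095979}{4111} - \frac{23 \sqrt{10}}{4111}$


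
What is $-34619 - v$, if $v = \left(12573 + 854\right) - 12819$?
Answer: $-35227$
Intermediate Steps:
$v = 608$ ($v = 13427 - 12819 = 608$)
$-34619 - v = -34619 - 608 = -35227$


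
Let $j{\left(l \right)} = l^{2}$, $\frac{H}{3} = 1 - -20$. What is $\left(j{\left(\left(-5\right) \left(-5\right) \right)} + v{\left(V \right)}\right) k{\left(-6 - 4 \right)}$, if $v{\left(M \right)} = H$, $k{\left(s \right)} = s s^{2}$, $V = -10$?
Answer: $-688000$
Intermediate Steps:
$k{\left(s \right)} = s^{3}$
$H = 63$ ($H = 3 \left(1 - -20\right) = 3 \left(1 + 20\right) = 3 \cdot 21 = 63$)
$v{\left(M \right)} = 63$
$\left(j{\left(\left(-5\right) \left(-5\right) \right)} + v{\left(V \right)}\right) k{\left(-6 - 4 \right)} = \left(\left(\left(-5\right) \left(-5\right)\right)^{2} + 63\right) \left(-6 - 4\right)^{3} = \left(25^{2} + 63\right) \left(-6 - 4\right)^{3} = \left(625 + 63\right) \left(-10\right)^{3} = 688 \left(-1000\right) = -688000$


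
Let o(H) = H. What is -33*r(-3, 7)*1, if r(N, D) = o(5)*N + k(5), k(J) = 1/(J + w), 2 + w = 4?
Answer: 3432/7 ≈ 490.29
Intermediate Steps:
w = 2 (w = -2 + 4 = 2)
k(J) = 1/(2 + J) (k(J) = 1/(J + 2) = 1/(2 + J))
r(N, D) = ⅐ + 5*N (r(N, D) = 5*N + 1/(2 + 5) = 5*N + 1/7 = 5*N + ⅐ = ⅐ + 5*N)
-33*r(-3, 7)*1 = -33*(⅐ + 5*(-3))*1 = -33*(⅐ - 15)*1 = -33*(-104/7)*1 = (3432/7)*1 = 3432/7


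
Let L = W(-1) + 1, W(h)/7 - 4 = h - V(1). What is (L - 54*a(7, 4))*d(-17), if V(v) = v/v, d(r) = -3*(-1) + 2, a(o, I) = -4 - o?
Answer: 3045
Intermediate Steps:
d(r) = 5 (d(r) = 3 + 2 = 5)
V(v) = 1
W(h) = 21 + 7*h (W(h) = 28 + 7*(h - 1*1) = 28 + 7*(h - 1) = 28 + 7*(-1 + h) = 28 + (-7 + 7*h) = 21 + 7*h)
L = 15 (L = (21 + 7*(-1)) + 1 = (21 - 7) + 1 = 14 + 1 = 15)
(L - 54*a(7, 4))*d(-17) = (15 - 54*(-4 - 1*7))*5 = (15 - 54*(-4 - 7))*5 = (15 - 54*(-11))*5 = (15 + 594)*5 = 609*5 = 3045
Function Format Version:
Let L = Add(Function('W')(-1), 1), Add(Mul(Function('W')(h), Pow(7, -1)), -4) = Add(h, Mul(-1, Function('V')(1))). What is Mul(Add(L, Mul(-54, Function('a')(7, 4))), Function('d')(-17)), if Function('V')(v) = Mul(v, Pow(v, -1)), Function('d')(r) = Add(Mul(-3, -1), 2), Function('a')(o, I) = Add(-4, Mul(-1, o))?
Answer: 3045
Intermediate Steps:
Function('d')(r) = 5 (Function('d')(r) = Add(3, 2) = 5)
Function('V')(v) = 1
Function('W')(h) = Add(21, Mul(7, h)) (Function('W')(h) = Add(28, Mul(7, Add(h, Mul(-1, 1)))) = Add(28, Mul(7, Add(h, -1))) = Add(28, Mul(7, Add(-1, h))) = Add(28, Add(-7, Mul(7, h))) = Add(21, Mul(7, h)))
L = 15 (L = Add(Add(21, Mul(7, -1)), 1) = Add(Add(21, -7), 1) = Add(14, 1) = 15)
Mul(Add(L, Mul(-54, Function('a')(7, 4))), Function('d')(-17)) = Mul(Add(15, Mul(-54, Add(-4, Mul(-1, 7)))), 5) = Mul(Add(15, Mul(-54, Add(-4, -7))), 5) = Mul(Add(15, Mul(-54, -11)), 5) = Mul(Add(15, 594), 5) = Mul(609, 5) = 3045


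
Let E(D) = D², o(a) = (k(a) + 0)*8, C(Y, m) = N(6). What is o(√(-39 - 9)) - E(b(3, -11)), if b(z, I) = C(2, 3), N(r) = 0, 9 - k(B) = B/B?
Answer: 64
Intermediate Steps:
k(B) = 8 (k(B) = 9 - B/B = 9 - 1*1 = 9 - 1 = 8)
C(Y, m) = 0
b(z, I) = 0
o(a) = 64 (o(a) = (8 + 0)*8 = 8*8 = 64)
o(√(-39 - 9)) - E(b(3, -11)) = 64 - 1*0² = 64 - 1*0 = 64 + 0 = 64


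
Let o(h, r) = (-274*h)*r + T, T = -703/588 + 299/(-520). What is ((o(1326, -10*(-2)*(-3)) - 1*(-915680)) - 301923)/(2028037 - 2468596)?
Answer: -131789587949/2590486920 ≈ -50.874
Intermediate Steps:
T = -10411/5880 (T = -703*1/588 + 299*(-1/520) = -703/588 - 23/40 = -10411/5880 ≈ -1.7706)
o(h, r) = -10411/5880 - 274*h*r (o(h, r) = (-274*h)*r - 10411/5880 = -274*h*r - 10411/5880 = -10411/5880 - 274*h*r)
((o(1326, -10*(-2)*(-3)) - 1*(-915680)) - 301923)/(2028037 - 2468596) = (((-10411/5880 - 274*1326*-10*(-2)*(-3)) - 1*(-915680)) - 301923)/(2028037 - 2468596) = (((-10411/5880 - 274*1326*20*(-3)) + 915680) - 301923)/(-440559) = (((-10411/5880 - 274*1326*(-60)) + 915680) - 301923)*(-1/440559) = (((-10411/5880 + 21799440) + 915680) - 301923)*(-1/440559) = ((128180696789/5880 + 915680) - 301923)*(-1/440559) = (133564895189/5880 - 301923)*(-1/440559) = (131789587949/5880)*(-1/440559) = -131789587949/2590486920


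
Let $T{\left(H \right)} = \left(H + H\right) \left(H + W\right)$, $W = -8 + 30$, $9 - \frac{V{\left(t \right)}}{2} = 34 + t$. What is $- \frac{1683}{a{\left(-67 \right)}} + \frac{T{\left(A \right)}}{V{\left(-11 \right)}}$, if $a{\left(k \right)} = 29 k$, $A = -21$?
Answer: $\frac{9195}{3886} \approx 2.3662$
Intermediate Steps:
$V{\left(t \right)} = -50 - 2 t$ ($V{\left(t \right)} = 18 - 2 \left(34 + t\right) = 18 - \left(68 + 2 t\right) = -50 - 2 t$)
$W = 22$
$T{\left(H \right)} = 2 H \left(22 + H\right)$ ($T{\left(H \right)} = \left(H + H\right) \left(H + 22\right) = 2 H \left(22 + H\right)$)
$- \frac{1683}{a{\left(-67 \right)}} + \frac{T{\left(A \right)}}{V{\left(-11 \right)}} = - \frac{1683}{29 \left(-67\right)} + \frac{2 \left(-21\right) \left(22 - 21\right)}{-50 - -22} = - \frac{1683}{-1943} + \frac{2 \left(-21\right) 1}{-50 + 22} = \left(-1683\right) \left(- \frac{1}{1943}\right) - \frac{42}{-28} = \frac{1683}{1943} - - \frac{3}{2} = \frac{1683}{1943} + \frac{3}{2} = \frac{9195}{3886}$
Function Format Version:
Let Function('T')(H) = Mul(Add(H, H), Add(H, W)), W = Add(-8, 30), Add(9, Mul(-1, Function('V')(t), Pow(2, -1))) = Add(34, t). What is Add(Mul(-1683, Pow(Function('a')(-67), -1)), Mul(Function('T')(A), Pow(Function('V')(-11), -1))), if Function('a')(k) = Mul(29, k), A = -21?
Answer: Rational(9195, 3886) ≈ 2.3662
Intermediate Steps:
Function('V')(t) = Add(-50, Mul(-2, t)) (Function('V')(t) = Add(18, Mul(-2, Add(34, t))) = Add(18, Add(-68, Mul(-2, t))) = Add(-50, Mul(-2, t)))
W = 22
Function('T')(H) = Mul(2, H, Add(22, H)) (Function('T')(H) = Mul(Add(H, H), Add(H, 22)) = Mul(Mul(2, H), Add(22, H)) = Mul(2, H, Add(22, H)))
Add(Mul(-1683, Pow(Function('a')(-67), -1)), Mul(Function('T')(A), Pow(Function('V')(-11), -1))) = Add(Mul(-1683, Pow(Mul(29, -67), -1)), Mul(Mul(2, -21, Add(22, -21)), Pow(Add(-50, Mul(-2, -11)), -1))) = Add(Mul(-1683, Pow(-1943, -1)), Mul(Mul(2, -21, 1), Pow(Add(-50, 22), -1))) = Add(Mul(-1683, Rational(-1, 1943)), Mul(-42, Pow(-28, -1))) = Add(Rational(1683, 1943), Mul(-42, Rational(-1, 28))) = Add(Rational(1683, 1943), Rational(3, 2)) = Rational(9195, 3886)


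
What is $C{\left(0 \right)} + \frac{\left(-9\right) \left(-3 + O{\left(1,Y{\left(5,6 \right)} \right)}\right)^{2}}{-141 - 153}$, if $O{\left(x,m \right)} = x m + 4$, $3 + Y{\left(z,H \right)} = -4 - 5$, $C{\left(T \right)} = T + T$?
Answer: $\frac{363}{98} \approx 3.7041$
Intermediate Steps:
$C{\left(T \right)} = 2 T$
$Y{\left(z,H \right)} = -12$ ($Y{\left(z,H \right)} = -3 - 9 = -12$)
$O{\left(x,m \right)} = 4 + m x$ ($O{\left(x,m \right)} = m x + 4 = 4 + m x$)
$C{\left(0 \right)} + \frac{\left(-9\right) \left(-3 + O{\left(1,Y{\left(5,6 \right)} \right)}\right)^{2}}{-141 - 153} = 2 \cdot 0 + \frac{\left(-9\right) \left(-3 + \left(4 - 12\right)\right)^{2}}{-141 - 153} = 0 + \frac{\left(-9\right) \left(-3 + \left(4 - 12\right)\right)^{2}}{-294} = 0 + - 9 \left(-3 - 8\right)^{2} \left(- \frac{1}{294}\right) = 0 + - 9 \left(-11\right)^{2} \left(- \frac{1}{294}\right) = 0 + \left(-9\right) 121 \left(- \frac{1}{294}\right) = 0 - - \frac{363}{98} = 0 + \frac{363}{98} = \frac{363}{98}$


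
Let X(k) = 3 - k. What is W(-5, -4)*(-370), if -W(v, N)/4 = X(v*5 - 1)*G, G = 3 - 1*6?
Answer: -128760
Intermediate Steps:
G = -3 (G = 3 - 6 = -3)
W(v, N) = 48 - 60*v (W(v, N) = -4*(3 - (v*5 - 1))*(-3) = -4*(3 - (5*v - 1))*(-3) = -4*(3 - (-1 + 5*v))*(-3) = -4*(3 + (1 - 5*v))*(-3) = -4*(4 - 5*v)*(-3) = -4*(-12 + 15*v) = 48 - 60*v)
W(-5, -4)*(-370) = (48 - 60*(-5))*(-370) = (48 + 300)*(-370) = 348*(-370) = -128760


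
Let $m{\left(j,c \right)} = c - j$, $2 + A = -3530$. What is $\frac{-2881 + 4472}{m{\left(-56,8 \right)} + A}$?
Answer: $- \frac{1591}{3468} \approx -0.45877$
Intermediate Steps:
$A = -3532$ ($A = -2 - 3530 = -3532$)
$\frac{-2881 + 4472}{m{\left(-56,8 \right)} + A} = \frac{-2881 + 4472}{\left(8 - -56\right) - 3532} = \frac{1591}{\left(8 + 56\right) - 3532} = \frac{1591}{64 - 3532} = \frac{1591}{-3468} = 1591 \left(- \frac{1}{3468}\right) = - \frac{1591}{3468}$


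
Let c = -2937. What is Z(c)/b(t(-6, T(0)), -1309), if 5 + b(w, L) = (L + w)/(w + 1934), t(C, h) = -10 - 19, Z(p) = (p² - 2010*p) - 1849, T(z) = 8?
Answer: -9224956150/3621 ≈ -2.5476e+6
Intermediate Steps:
Z(p) = -1849 + p² - 2010*p
t(C, h) = -29
b(w, L) = -5 + (L + w)/(1934 + w) (b(w, L) = -5 + (L + w)/(w + 1934) = -5 + (L + w)/(1934 + w))
Z(c)/b(t(-6, T(0)), -1309) = (-1849 + (-2937)² - 2010*(-2937))/(((-9670 - 1309 - 4*(-29))/(1934 - 29))) = (-1849 + 8625969 + 5903370)/(((-9670 - 1309 + 116)/1905)) = 14527490/(((1/1905)*(-10863))) = 14527490/(-3621/635) = 14527490*(-635/3621) = -9224956150/3621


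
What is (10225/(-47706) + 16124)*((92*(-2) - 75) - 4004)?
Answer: -1093035074299/15902 ≈ -6.8736e+7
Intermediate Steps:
(10225/(-47706) + 16124)*((92*(-2) - 75) - 4004) = (10225*(-1/47706) + 16124)*((-184 - 75) - 4004) = (-10225/47706 + 16124)*(-259 - 4004) = (769201319/47706)*(-4263) = -1093035074299/15902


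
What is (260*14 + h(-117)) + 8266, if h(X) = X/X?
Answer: 11907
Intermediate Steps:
h(X) = 1
(260*14 + h(-117)) + 8266 = (260*14 + 1) + 8266 = (3640 + 1) + 8266 = 3641 + 8266 = 11907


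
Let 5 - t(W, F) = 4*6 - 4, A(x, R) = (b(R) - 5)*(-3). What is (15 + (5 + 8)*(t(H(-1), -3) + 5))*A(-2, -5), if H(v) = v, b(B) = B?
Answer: -3450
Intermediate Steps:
A(x, R) = 15 - 3*R (A(x, R) = (R - 5)*(-3) = (-5 + R)*(-3) = 15 - 3*R)
t(W, F) = -15 (t(W, F) = 5 - (4*6 - 4) = 5 - (24 - 4) = 5 - 1*20 = 5 - 20 = -15)
(15 + (5 + 8)*(t(H(-1), -3) + 5))*A(-2, -5) = (15 + (5 + 8)*(-15 + 5))*(15 - 3*(-5)) = (15 + 13*(-10))*(15 + 15) = (15 - 130)*30 = -115*30 = -3450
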